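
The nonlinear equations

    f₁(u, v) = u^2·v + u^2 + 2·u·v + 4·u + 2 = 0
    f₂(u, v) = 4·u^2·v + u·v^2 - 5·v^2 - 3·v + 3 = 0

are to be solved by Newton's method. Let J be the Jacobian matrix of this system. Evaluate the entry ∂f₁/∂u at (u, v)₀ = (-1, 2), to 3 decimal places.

∂f₁/∂u = 2·u·v + 2·u + 2·v + 4.
At (-1, 2) this is 2.000.

2.000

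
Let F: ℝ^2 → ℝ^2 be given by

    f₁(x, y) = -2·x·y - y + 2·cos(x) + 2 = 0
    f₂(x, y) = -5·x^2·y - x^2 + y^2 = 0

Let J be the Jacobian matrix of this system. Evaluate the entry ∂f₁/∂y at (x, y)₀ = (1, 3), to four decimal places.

∂f₁/∂y = -2·x - 1.
At (1, 3) this is -3.0000.

-3.0000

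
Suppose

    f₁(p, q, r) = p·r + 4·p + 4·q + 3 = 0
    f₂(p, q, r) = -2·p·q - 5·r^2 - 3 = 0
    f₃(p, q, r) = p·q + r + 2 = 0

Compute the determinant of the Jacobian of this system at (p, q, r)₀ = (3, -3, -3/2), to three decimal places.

J = [[r + 4, 4, p], [-2·q, -2·p, -10·r], [q, p, 1]].
At the point, J = [[2.500, 4.000, 3.000], [6.000, -6.000, 15.000], [-3.000, 3.000, 1.000]].
det J = -331.500.

-331.500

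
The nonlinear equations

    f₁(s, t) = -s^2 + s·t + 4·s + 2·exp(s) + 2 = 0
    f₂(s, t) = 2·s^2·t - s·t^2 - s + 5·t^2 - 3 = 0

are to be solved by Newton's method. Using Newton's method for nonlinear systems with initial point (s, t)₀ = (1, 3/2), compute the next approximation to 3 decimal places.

At (1, 3/2): F = (11.93656, 8.000).
Jacobian J = [[-2·s + t + 2·exp(s) + 4, s], [4·s·t - t^2 - 1, 2·s^2 - 2·s·t + 10·t]].
At the point, J = [[8.93656, 1.000], [2.750, 14.000]] (det J = 122.36189).
Solving J·Δ = −F gives Δ = (-1.300, -0.316).
Then the next iterate is (s, t)₁ = (-0.300, 1.184).

(-0.300, 1.184)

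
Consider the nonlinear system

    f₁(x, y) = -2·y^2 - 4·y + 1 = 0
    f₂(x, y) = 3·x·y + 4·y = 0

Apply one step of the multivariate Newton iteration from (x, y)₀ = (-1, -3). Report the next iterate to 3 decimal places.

At (-1, -3): F = (-5.000, -3.000).
Jacobian J = [[0, -4·y - 4], [3·y, 3·x + 4]].
At the point, J = [[0.000, 8.000], [-9.000, 1.000]] (det J = 72.000).
Solving J·Δ = −F gives Δ = (-0.264, 0.625).
Then the next iterate is (x, y)₁ = (-1.264, -2.375).

(-1.264, -2.375)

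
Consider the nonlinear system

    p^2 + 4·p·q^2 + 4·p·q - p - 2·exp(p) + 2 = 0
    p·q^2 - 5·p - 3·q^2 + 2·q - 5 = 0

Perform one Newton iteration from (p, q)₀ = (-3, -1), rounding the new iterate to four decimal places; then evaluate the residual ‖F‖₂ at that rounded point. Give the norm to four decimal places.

At (-3, -1): F = (13.900426, 2.0000).
Jacobian J = [[2·p + 4·q^2 + 4·q - 2·exp(p) - 1, 8·p·q + 4·p], [q^2 - 5, 2·p·q - 6·q + 2]].
At the point, J = [[-7.099574, 12.0000], [-4.0000, 14.0000]] (det J = -51.394038).
Solving J·Δ = −F gives Δ = (3.3196, 0.8056).
Then the next iterate is (p, q)₁ = (0.3196, -0.1944).
Re-evaluating at (0.3196, -0.1944): F = (-1.170818, -7.088096), so ‖F‖₂ = 7.1841.

7.1841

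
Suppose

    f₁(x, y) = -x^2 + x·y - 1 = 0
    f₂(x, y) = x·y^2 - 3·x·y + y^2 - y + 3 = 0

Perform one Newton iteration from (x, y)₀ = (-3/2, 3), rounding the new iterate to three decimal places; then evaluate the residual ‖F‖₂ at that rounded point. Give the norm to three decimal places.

At (-3/2, 3): F = (-7.750, 9.000).
Jacobian J = [[-2·x + y, x], [y^2 - 3·y, 2·x·y - 3·x + 2·y - 1]].
At the point, J = [[6.000, -1.500], [0.000, 0.500]] (det J = 3.000).
Solving J·Δ = −F gives Δ = (-3.208, -18.000).
Then the next iterate is (x, y)₁ = (-4.708, -15.000).
Re-evaluating at (-4.708, -15.000): F = (47.45474, -1028.160), so ‖F‖₂ = 1029.255.

1029.255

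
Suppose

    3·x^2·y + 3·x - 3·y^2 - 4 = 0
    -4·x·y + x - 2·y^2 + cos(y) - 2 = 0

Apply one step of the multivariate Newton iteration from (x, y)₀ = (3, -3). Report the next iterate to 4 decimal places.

At (3, -3): F = (-103.0000, 18.010008).
Jacobian J = [[6·x·y + 3, 3·x^2 - 6·y], [-4·y + 1, -4·x - 4·y - sin(y)]].
At the point, J = [[-51.0000, 45.0000], [13.0000, 0.141120]] (det J = -592.197120).
Solving J·Δ = −F gives Δ = (-1.3931, 0.7101).
Then the next iterate is (x, y)₁ = (1.6069, -2.2899).

(1.6069, -2.2899)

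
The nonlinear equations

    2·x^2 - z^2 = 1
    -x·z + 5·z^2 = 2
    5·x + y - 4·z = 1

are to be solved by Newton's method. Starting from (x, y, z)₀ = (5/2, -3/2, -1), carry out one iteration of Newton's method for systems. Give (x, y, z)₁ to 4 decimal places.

(1.3799, -8.4980, -0.6496)

At (5/2, -3/2, -1): F = (10.5000, 5.5000, 14.0000).
Jacobian J = [[4·x, 0, -2·z], [-z, 0, -x + 10·z], [5, 1, -4]].
At the point, J = [[10.0000, 0.0000, 2.0000], [1.0000, 0.0000, -12.5000], [5.0000, 1.0000, -4.0000]] (det J = 127.0000).
Solving J·Δ = −F gives Δ = (-1.1201, -6.9980, 0.3504).
Then the next iterate is (x, y, z)₁ = (1.3799, -8.4980, -0.6496).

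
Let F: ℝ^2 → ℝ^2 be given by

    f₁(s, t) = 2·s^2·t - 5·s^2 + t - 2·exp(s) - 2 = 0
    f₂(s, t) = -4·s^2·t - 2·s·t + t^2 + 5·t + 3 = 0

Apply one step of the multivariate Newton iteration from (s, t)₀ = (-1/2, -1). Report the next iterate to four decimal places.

(0.3049, -0.1300)

At (-1/2, -1): F = (-5.963061, -1.0000).
Jacobian J = [[4·s·t - 10·s - 2·exp(s), 2·s^2 + 1], [-8·s·t - 2·t, -4·s^2 - 2·s + 2·t + 5]].
At the point, J = [[5.786939, 1.5000], [-2.0000, 3.0000]] (det J = 20.360816).
Solving J·Δ = −F gives Δ = (0.8049, 0.8700).
Then the next iterate is (s, t)₁ = (0.3049, -0.1300).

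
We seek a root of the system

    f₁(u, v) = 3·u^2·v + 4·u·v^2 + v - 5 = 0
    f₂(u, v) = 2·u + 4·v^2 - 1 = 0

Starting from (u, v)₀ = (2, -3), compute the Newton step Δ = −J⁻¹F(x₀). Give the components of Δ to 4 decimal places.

At (2, -3): F = (28.0000, 39.0000).
Jacobian J = [[6·u·v + 4·v^2, 3·u^2 + 8·u·v + 1], [2, 8·v]].
At the point, J = [[0.0000, -35.0000], [2.0000, -24.0000]] (det J = 70.0000).
Solving J·Δ = −F gives Δ = (-9.9000, 0.8000).

(-9.9000, 0.8000)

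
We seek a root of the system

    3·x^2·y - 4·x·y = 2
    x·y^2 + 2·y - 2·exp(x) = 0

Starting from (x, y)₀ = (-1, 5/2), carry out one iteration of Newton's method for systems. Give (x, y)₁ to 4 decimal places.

(-0.1044, 3.4842)

At (-1, 5/2): F = (15.5000, -1.985759).
Jacobian J = [[6·x·y - 4·y, 3·x^2 - 4·x], [y^2 - 2·exp(x), 2·x·y + 2]].
At the point, J = [[-25.0000, 7.0000], [5.514241, -3.0000]] (det J = 36.400312).
Solving J·Δ = −F gives Δ = (0.8956, 0.9842).
Then the next iterate is (x, y)₁ = (-0.1044, 3.4842).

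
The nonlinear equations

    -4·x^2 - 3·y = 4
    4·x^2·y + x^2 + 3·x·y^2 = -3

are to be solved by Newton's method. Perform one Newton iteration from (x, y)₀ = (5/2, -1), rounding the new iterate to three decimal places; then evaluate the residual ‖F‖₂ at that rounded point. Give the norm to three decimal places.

7.081

At (5/2, -1): F = (-26.000, -8.250).
Jacobian J = [[-8·x, -3], [8·x·y + 2·x + 3·y^2, 4·x^2 + 6·x·y]].
At the point, J = [[-20.000, -3.000], [-12.000, 10.000]] (det J = -236.000).
Solving J·Δ = −F gives Δ = (-1.207, -0.623).
Then the next iterate is (x, y)₁ = (1.293, -1.623).
Re-evaluating at (1.293, -1.623): F = (-5.81840, 4.03599), so ‖F‖₂ = 7.081.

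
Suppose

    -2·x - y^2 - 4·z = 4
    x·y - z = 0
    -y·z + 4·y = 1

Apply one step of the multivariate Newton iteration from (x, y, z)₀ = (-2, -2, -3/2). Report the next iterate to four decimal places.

(-1.6842, -0.4912, 0.3509)

At (-2, -2, -3/2): F = (2.0000, 5.5000, -12.0000).
Jacobian J = [[-2, -2·y, -4], [y, x, -1], [0, -z + 4, -y]].
At the point, J = [[-2.0000, 4.0000, -4.0000], [-2.0000, -2.0000, -1.0000], [0.0000, 5.5000, 2.0000]] (det J = 57.0000).
Solving J·Δ = −F gives Δ = (0.3158, 1.5088, 1.8509).
Then the next iterate is (x, y, z)₁ = (-1.6842, -0.4912, 0.3509).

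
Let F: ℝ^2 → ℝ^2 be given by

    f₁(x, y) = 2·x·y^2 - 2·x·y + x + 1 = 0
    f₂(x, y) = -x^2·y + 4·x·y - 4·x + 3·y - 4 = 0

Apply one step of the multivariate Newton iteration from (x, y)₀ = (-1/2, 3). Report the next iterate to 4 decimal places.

(-0.4556, 2.0154)

At (-1/2, 3): F = (-5.5000, 0.2500).
Jacobian J = [[2·y^2 - 2·y + 1, 4·x·y - 2·x], [-2·x·y + 4·y - 4, -x^2 + 4·x + 3]].
At the point, J = [[13.0000, -5.0000], [11.0000, 0.7500]] (det J = 64.7500).
Solving J·Δ = −F gives Δ = (0.0444, -0.9846).
Then the next iterate is (x, y)₁ = (-0.4556, 2.0154).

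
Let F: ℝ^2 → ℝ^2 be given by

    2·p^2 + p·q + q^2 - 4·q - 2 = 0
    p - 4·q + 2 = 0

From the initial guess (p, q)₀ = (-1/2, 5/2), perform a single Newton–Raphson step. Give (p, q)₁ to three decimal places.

(11.600, 3.400)

At (-1/2, 5/2): F = (-6.500, -8.500).
Jacobian J = [[4·p + q, p + 2·q - 4], [1, -4]].
At the point, J = [[0.500, 0.500], [1.000, -4.000]] (det J = -2.500).
Solving J·Δ = −F gives Δ = (12.100, 0.900).
Then the next iterate is (p, q)₁ = (11.600, 3.400).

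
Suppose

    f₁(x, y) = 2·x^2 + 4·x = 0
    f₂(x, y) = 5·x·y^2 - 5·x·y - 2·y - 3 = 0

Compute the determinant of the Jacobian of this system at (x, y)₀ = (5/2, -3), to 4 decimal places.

-1253.0000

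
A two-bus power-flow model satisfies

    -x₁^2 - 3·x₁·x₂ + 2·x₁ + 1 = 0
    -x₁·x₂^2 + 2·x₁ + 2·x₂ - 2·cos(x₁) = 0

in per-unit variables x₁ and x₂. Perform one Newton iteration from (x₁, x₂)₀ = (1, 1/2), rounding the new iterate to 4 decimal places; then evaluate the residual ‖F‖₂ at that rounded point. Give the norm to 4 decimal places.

0.7042

At (1, 1/2): F = (0.5000, 1.669395).
Jacobian J = [[-2·x₁ - 3·x₂ + 2, -3·x₁], [-x₂^2 + 2·sin(x₁) + 2, -2·x₁·x₂ + 2]].
At the point, J = [[-1.5000, -3.0000], [3.432942, 1.0000]] (det J = 8.798826).
Solving J·Δ = −F gives Δ = (-0.6260, 0.4797).
Then the next iterate is (x₁, x₂)₁ = (0.3740, 0.9797).
Re-evaluating at (0.3740, 0.9797): F = (0.508901, 0.486683), so ‖F‖₂ = 0.7042.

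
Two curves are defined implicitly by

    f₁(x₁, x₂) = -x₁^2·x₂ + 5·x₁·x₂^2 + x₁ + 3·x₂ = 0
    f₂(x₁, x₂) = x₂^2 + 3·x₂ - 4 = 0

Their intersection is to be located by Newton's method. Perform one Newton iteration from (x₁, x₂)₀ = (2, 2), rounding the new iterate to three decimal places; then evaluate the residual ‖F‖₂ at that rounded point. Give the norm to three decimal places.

12.157

At (2, 2): F = (40.000, 6.000).
Jacobian J = [[-2·x₁·x₂ + 5·x₂^2 + 1, -x₁^2 + 10·x₁·x₂ + 3], [0, 2·x₂ + 3]].
At the point, J = [[13.000, 39.000], [0.000, 7.000]] (det J = 91.000).
Solving J·Δ = −F gives Δ = (-0.505, -0.857).
Then the next iterate is (x₁, x₂)₁ = (1.495, 1.143).
Re-evaluating at (1.495, 1.143): F = (12.13507, 0.73545), so ‖F‖₂ = 12.157.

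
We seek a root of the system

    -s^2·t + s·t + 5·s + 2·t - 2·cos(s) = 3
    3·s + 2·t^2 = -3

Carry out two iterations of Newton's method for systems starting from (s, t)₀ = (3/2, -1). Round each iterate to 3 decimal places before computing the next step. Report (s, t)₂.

(1.399, -1.506)

At (3/2, -1): F = (3.10853, 9.500).
Jacobian J = [[-2·s·t + t + 2·sin(s) + 5, -s^2 + s + 2], [3, 4·t]].
At the point, J = [[8.99499, 1.250], [3.000, -4.000]] (det J = -39.72996).
Solving J·Δ = −F gives Δ = (-0.612, 1.916).
Then the next iterate is (s, t)₁ = (0.888, 0.916).
Round to (0.888, 0.916) and repeat: F = (2.10117, 7.34211), J = [[5.84081, 2.09946], [3.000, 3.664]].
Δ = (0.511, -2.422), so (s, t)₂ = (1.399, -1.506).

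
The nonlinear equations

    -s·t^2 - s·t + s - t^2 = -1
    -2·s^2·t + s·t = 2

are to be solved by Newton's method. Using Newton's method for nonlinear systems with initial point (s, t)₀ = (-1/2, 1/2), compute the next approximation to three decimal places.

At (-1/2, 1/2): F = (0.625, -2.500).
Jacobian J = [[-t^2 - t + 1, -2·s·t - s - 2·t], [-4·s·t + t, -2·s^2 + s]].
At the point, J = [[0.250, 0.000], [1.500, -1.000]] (det J = -0.250).
Solving J·Δ = −F gives Δ = (-2.500, -6.250).
Then the next iterate is (s, t)₁ = (-3.000, -5.750).

(-3.000, -5.750)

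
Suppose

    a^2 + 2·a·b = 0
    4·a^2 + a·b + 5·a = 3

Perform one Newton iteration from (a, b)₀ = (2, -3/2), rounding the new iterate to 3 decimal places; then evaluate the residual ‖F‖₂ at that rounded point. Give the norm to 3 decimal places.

At (2, -3/2): F = (-2.000, 20.000).
Jacobian J = [[2·a + 2·b, 2·a], [8·a + b + 5, a]].
At the point, J = [[1.000, 4.000], [19.500, 2.000]] (det J = -76.000).
Solving J·Δ = −F gives Δ = (-1.105, 0.776).
Then the next iterate is (a, b)₁ = (0.895, -0.724).
Re-evaluating at (0.895, -0.724): F = (-0.49494, 4.03112), so ‖F‖₂ = 4.061.

4.061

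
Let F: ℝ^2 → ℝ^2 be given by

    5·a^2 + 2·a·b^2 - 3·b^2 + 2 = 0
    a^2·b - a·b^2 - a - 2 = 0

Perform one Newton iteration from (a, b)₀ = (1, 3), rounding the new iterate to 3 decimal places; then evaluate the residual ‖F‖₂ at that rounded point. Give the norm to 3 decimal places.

At (1, 3): F = (-2.000, -9.000).
Jacobian J = [[10·a + 2·b^2, 4·a·b - 6·b], [2·a·b - b^2 - 1, a^2 - 2·a·b]].
At the point, J = [[28.000, -6.000], [-4.000, -5.000]] (det J = -164.000).
Solving J·Δ = −F gives Δ = (-0.268, -1.585).
Then the next iterate is (a, b)₁ = (0.732, 1.415).
Re-evaluating at (0.732, 1.415): F = (1.60370, -3.43944), so ‖F‖₂ = 3.795.

3.795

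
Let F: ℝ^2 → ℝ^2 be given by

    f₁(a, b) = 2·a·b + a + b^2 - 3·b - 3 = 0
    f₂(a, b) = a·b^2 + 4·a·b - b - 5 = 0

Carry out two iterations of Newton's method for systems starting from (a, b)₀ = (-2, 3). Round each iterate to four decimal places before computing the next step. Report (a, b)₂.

(0.3641, 3.1161)

At (-2, 3): F = (-17.0000, -50.0000).
Jacobian J = [[2·b + 1, 2·a + 2·b - 3], [b^2 + 4·b, 2·a·b + 4·a - 1]].
At the point, J = [[7.0000, -1.0000], [21.0000, -21.0000]] (det J = -126.0000).
Solving J·Δ = −F gives Δ = (2.4365, 0.0556).
Then the next iterate is (a, b)₁ = (0.4365, 3.0556).
Round to (0.4365, 3.0556) and repeat: F = (0.273930, 1.354943), J = [[7.1112, 3.9842], [21.559091, 3.413539]].
Δ = (-0.0724, 0.0605), so (a, b)₂ = (0.3641, 3.1161).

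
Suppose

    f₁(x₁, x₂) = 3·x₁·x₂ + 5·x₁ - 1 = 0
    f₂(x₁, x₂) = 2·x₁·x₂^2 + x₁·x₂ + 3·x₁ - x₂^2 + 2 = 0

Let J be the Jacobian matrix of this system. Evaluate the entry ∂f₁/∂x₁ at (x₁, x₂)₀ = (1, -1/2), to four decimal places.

3.5000

∂f₁/∂x₁ = 3·x₂ + 5.
At (1, -1/2) this is 3.5000.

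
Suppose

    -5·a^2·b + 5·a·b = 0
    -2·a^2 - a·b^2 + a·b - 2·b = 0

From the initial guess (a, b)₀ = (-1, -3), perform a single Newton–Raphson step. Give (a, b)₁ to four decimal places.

(-0.6615, -1.5231)

At (-1, -3): F = (30.0000, 16.0000).
Jacobian J = [[-10·a·b + 5·b, -5·a^2 + 5·a], [-4·a - b^2 + b, -2·a·b + a - 2]].
At the point, J = [[-45.0000, -10.0000], [-8.0000, -9.0000]] (det J = 325.0000).
Solving J·Δ = −F gives Δ = (0.3385, 1.4769).
Then the next iterate is (a, b)₁ = (-0.6615, -1.5231).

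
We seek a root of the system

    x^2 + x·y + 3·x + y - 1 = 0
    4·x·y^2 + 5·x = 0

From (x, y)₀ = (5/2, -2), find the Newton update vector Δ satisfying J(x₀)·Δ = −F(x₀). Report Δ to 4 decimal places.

At (5/2, -2): F = (5.7500, 52.5000).
Jacobian J = [[2·x + y + 3, x + 1], [4·y^2 + 5, 8·x·y]].
At the point, J = [[6.0000, 3.5000], [21.0000, -40.0000]] (det J = -313.5000).
Solving J·Δ = −F gives Δ = (-1.3198, 0.6196).

(-1.3198, 0.6196)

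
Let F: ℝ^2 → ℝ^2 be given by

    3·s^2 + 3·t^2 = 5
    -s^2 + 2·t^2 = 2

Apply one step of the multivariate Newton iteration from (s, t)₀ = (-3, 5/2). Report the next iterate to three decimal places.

At (-3, 5/2): F = (40.750, 1.500).
Jacobian J = [[6·s, 6·t], [-2·s, 4·t]].
At the point, J = [[-18.000, 15.000], [6.000, 10.000]] (det J = -270.000).
Solving J·Δ = −F gives Δ = (1.426, -1.006).
Then the next iterate is (s, t)₁ = (-1.574, 1.494).

(-1.574, 1.494)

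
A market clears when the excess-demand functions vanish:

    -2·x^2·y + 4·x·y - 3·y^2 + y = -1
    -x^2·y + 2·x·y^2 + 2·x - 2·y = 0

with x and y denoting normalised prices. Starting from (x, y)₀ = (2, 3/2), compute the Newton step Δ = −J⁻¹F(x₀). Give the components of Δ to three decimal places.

At (2, 3/2): F = (-4.250, 4.000).
Jacobian J = [[-4·x·y + 4·y, -2·x^2 + 4·x - 6·y + 1], [-2·x·y + 2·y^2 + 2, -x^2 + 4·x·y - 2]].
At the point, J = [[-6.000, -8.000], [0.500, 6.000]] (det J = -32.000).
Solving J·Δ = −F gives Δ = (0.203, -0.684).

(0.203, -0.684)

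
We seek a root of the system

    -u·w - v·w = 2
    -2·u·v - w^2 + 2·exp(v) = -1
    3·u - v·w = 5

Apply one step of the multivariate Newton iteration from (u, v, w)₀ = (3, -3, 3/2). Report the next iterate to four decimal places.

At (3, -3, 3/2): F = (-2.0000, 16.849574, 8.5000).
Jacobian J = [[-w, -w, -u - v], [-2·v, -2·u + 2·exp(v), -2·w], [3, -w, -v]].
At the point, J = [[-1.5000, -1.5000, 0.0000], [6.0000, -5.900426, -3.0000], [3.0000, -1.5000, 3.0000]] (det J = 73.801916).
Solving J·Δ = −F gives Δ = (-2.1473, 0.8140, -0.2790).
Then the next iterate is (u, v, w)₁ = (0.8527, -2.1860, 1.2210).

(0.8527, -2.1860, 1.2210)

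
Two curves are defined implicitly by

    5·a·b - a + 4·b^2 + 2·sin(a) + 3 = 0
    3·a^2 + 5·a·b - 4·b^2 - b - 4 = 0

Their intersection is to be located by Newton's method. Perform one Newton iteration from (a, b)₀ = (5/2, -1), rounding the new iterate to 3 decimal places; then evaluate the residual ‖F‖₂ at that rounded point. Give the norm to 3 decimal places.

1.148

At (5/2, -1): F = (-6.80306, -0.750).
Jacobian J = [[5·b + 2·cos(a) - 1, 5·a + 8·b], [6·a + 5·b, 5·a - 8·b - 1]].
At the point, J = [[-7.60229, 4.500], [10.000, 19.500]] (det J = -193.24460).
Solving J·Δ = −F gives Δ = (-0.669, 0.382).
Then the next iterate is (a, b)₁ = (1.831, -0.618).
Re-evaluating at (1.831, -0.618): F = (-1.02842, -0.50980), so ‖F‖₂ = 1.148.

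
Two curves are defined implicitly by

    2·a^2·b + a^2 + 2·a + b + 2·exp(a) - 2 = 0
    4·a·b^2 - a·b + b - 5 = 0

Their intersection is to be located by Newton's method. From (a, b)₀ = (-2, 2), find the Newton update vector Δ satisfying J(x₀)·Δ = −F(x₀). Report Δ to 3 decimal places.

At (-2, 2): F = (16.27067, -31.000).
Jacobian J = [[4·a·b + 2·a + 2·exp(a) + 2, 2·a^2 + 1], [4·b^2 - b, 8·a·b - a + 1]].
At the point, J = [[-17.72933, 9.000], [14.000, -29.000]] (det J = 388.15055).
Solving J·Δ = −F gives Δ = (0.497, -0.829).

(0.497, -0.829)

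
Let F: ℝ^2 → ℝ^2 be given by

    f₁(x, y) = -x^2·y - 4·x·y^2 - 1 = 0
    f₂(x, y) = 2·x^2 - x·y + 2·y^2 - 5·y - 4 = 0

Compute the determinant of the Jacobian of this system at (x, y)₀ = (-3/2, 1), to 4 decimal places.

J = [[-2·x·y - 4·y^2, -x^2 - 8·x·y], [4·x - y, -x + 4·y - 5]].
At the point, J = [[-1.0000, 9.7500], [-7.0000, 0.5000]].
det J = 67.7500.

67.7500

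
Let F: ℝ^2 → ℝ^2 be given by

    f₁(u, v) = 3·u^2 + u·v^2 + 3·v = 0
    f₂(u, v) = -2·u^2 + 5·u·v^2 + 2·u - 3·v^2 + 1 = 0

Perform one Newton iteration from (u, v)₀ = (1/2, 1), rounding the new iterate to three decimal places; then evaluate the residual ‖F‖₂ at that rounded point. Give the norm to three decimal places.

At (1/2, 1): F = (4.250, 1.000).
Jacobian J = [[6·u + v^2, 2·u·v + 3], [-4·u + 5·v^2 + 2, 10·u·v - 6·v]].
At the point, J = [[4.000, 4.000], [5.000, -1.000]] (det J = -24.000).
Solving J·Δ = −F gives Δ = (-0.344, -0.719).
Then the next iterate is (u, v)₁ = (0.156, 0.281).
Re-evaluating at (0.156, 0.281): F = (0.92833, 1.08803), so ‖F‖₂ = 1.430.

1.430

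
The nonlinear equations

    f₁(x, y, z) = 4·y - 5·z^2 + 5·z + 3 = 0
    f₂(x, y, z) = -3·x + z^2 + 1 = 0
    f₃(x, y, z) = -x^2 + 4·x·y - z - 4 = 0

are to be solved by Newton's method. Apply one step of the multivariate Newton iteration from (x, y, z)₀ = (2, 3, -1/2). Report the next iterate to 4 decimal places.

(0.6796, 2.1593, -1.2887)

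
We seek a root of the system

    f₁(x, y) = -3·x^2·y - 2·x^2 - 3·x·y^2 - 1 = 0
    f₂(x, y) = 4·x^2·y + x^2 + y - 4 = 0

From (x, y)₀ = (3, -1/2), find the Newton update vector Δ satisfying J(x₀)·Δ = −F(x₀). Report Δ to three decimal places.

(-2.147, 0.017)

At (3, -1/2): F = (-7.750, -13.500).
Jacobian J = [[-6·x·y - 4·x - 3·y^2, -3·x^2 - 6·x·y], [8·x·y + 2·x, 4·x^2 + 1]].
At the point, J = [[-3.750, -18.000], [-6.000, 37.000]] (det J = -246.750).
Solving J·Δ = −F gives Δ = (-2.147, 0.017).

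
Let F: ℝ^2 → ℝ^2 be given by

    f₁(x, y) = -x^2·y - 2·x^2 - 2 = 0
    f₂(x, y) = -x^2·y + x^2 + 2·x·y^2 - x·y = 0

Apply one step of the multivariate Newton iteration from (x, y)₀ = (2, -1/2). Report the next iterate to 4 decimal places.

(0.7273, -0.5909)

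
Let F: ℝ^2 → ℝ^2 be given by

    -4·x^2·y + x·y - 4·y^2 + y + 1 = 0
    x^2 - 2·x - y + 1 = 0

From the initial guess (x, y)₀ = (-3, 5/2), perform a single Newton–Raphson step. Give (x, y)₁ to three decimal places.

(-1.287, 2.294)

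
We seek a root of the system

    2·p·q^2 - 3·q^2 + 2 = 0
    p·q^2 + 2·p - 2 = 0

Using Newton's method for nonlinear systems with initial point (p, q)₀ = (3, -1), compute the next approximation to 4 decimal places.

(1.0000, -0.8333)

At (3, -1): F = (5.0000, 7.0000).
Jacobian J = [[2·q^2, 4·p·q - 6·q], [q^2 + 2, 2·p·q]].
At the point, J = [[2.0000, -6.0000], [3.0000, -6.0000]] (det J = 6.0000).
Solving J·Δ = −F gives Δ = (-2.0000, 0.1667).
Then the next iterate is (p, q)₁ = (1.0000, -0.8333).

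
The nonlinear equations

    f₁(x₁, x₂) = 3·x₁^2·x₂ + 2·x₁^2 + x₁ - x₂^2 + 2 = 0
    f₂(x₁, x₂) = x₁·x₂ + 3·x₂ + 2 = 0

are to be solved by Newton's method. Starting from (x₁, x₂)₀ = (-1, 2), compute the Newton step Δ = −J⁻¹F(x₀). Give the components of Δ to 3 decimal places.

(0.571, -3.571)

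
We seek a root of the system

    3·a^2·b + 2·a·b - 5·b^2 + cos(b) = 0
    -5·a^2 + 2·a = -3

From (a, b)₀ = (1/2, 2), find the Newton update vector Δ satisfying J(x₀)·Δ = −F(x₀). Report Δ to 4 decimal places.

(0.9167, -0.4045)

At (1/2, 2): F = (-16.916147, 2.7500).
Jacobian J = [[6·a·b + 2·b, 3·a^2 + 2·a - 10·b - sin(b)], [-10·a + 2, 0]].
At the point, J = [[10.0000, -19.159297], [-3.0000, 0.0000]] (det J = -57.477892).
Solving J·Δ = −F gives Δ = (0.9167, -0.4045).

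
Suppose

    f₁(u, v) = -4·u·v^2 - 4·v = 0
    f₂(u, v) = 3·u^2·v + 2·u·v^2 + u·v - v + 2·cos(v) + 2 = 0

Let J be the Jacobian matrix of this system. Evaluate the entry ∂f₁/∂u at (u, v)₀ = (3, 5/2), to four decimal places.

-25.0000

∂f₁/∂u = -4·v^2.
At (3, 5/2) this is -25.0000.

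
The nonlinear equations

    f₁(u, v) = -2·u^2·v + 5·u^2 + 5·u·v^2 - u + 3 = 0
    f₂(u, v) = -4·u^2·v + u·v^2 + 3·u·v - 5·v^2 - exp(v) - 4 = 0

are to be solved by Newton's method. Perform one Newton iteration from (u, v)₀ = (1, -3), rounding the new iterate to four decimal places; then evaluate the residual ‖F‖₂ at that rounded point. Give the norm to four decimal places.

At (1, -3): F = (58.0000, -37.049787).
Jacobian J = [[-4·u·v + 10·u + 5·v^2 - 1, -2·u^2 + 10·u·v], [-8·u·v + v^2 + 3·v, -4·u^2 + 2·u·v + 3·u - 10·v - exp(v)]].
At the point, J = [[66.0000, -32.0000], [24.0000, 22.950213]] (det J = 2282.714053).
Solving J·Δ = −F gives Δ = (-0.0637, 1.6810).
Then the next iterate is (u, v)₁ = (0.9363, -1.3190).
Re-evaluating at (0.9363, -1.3190): F = (16.904303, -10.416962), so ‖F‖₂ = 19.8562.

19.8562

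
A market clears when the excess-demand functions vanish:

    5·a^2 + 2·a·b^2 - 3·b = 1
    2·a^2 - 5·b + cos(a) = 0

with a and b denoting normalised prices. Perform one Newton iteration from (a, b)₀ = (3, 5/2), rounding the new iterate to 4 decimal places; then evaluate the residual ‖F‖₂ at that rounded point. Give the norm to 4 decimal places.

23.1274

At (3, 5/2): F = (74.0000, 4.510008).
Jacobian J = [[10·a + 2·b^2, 4·a·b - 3], [4·a - sin(a), -5]].
At the point, J = [[42.5000, 27.0000], [11.858880, -5.0000]] (det J = -532.689760).
Solving J·Δ = −F gives Δ = (-0.9232, -1.2876).
Then the next iterate is (a, b)₁ = (2.0768, 1.2124).
Re-evaluating at (2.0768, 1.2124): F = (23.033725, 2.079511), so ‖F‖₂ = 23.1274.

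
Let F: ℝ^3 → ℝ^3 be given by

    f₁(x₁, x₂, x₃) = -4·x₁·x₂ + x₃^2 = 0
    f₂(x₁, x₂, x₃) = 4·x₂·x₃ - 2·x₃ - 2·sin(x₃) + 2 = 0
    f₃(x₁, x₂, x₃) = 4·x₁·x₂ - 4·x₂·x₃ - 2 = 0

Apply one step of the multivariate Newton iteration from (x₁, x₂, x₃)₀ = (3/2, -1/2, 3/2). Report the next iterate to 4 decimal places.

At (3/2, -1/2, 3/2): F = (5.2500, -5.994990, -2.0000).
Jacobian J = [[-4·x₂, -4·x₁, 2·x₃], [0, 4·x₃, 4·x₂ - 2·cos(x₃) - 2], [4·x₂, 4·x₁ - 4·x₃, -4·x₂]].
At the point, J = [[2.0000, -6.0000, 3.0000], [0.0000, 6.0000, -4.141474], [-2.0000, 0.0000, 2.0000]] (det J = 10.302307).
Solving J·Δ = −F gives Δ = (2.1973, 3.2061, 3.1973).
Then the next iterate is (x₁, x₂, x₃)₁ = (3.6973, 2.7061, 4.6973).

(3.6973, 2.7061, 4.6973)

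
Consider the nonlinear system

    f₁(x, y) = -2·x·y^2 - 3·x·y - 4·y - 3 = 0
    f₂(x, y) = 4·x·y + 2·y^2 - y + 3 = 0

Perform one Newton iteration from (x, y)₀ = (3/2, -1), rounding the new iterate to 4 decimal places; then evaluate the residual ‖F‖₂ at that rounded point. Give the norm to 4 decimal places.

At (3/2, -1): F = (2.5000, 0.0000).
Jacobian J = [[-2·y^2 - 3·y, -4·x·y - 3·x - 4], [4·y, 4·x + 4·y - 1]].
At the point, J = [[1.0000, -2.5000], [-4.0000, 1.0000]] (det J = -9.0000).
Solving J·Δ = −F gives Δ = (0.2778, 1.1111).
Then the next iterate is (x, y)₁ = (1.7778, 0.1111).
Re-evaluating at (1.7778, 0.1111): F = (-4.080828, 3.703641), so ‖F‖₂ = 5.5109.

5.5109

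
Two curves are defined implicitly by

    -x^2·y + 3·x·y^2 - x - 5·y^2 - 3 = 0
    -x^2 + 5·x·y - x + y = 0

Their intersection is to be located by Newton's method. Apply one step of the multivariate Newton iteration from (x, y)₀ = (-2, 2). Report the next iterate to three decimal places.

At (-2, 2): F = (-53.000, -20.000).
Jacobian J = [[-2·x·y + 3·y^2 - 1, -x^2 + 6·x·y - 10·y], [-2·x + 5·y - 1, 5·x + 1]].
At the point, J = [[19.000, -48.000], [13.000, -9.000]] (det J = 453.000).
Solving J·Δ = −F gives Δ = (1.066, -0.682).
Then the next iterate is (x, y)₁ = (-0.934, 1.318).

(-0.934, 1.318)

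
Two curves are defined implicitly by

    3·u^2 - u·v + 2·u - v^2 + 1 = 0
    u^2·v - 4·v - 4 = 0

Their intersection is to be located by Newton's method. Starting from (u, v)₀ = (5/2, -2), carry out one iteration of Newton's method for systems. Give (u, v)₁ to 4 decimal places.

(1.2760, -3.6623)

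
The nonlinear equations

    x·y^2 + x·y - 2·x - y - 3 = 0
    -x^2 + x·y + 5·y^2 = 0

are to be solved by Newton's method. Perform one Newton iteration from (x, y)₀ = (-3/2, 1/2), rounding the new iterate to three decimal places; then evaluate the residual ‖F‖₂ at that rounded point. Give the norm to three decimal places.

At (-3/2, 1/2): F = (-1.625, -1.750).
Jacobian J = [[y^2 + y - 2, 2·x·y + x - 1], [-2·x + y, x + 10·y]].
At the point, J = [[-1.250, -4.000], [3.500, 3.500]] (det J = 9.625).
Solving J·Δ = −F gives Δ = (1.318, -0.818).
Then the next iterate is (x, y)₁ = (-0.182, -0.318).
Re-evaluating at (-0.182, -0.318): F = (-2.27853, 0.53037), so ‖F‖₂ = 2.339.

2.339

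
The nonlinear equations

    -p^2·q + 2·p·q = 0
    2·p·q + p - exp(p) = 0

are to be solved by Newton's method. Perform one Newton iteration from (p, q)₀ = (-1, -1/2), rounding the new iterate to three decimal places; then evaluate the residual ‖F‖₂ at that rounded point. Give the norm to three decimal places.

1.989

At (-1, -1/2): F = (1.500, -0.36788).
Jacobian J = [[-2·p·q + 2·q, -p^2 + 2·p], [2·q - exp(p) + 1, 2·p]].
At the point, J = [[-2.000, -3.000], [-0.36788, -2.000]] (det J = 2.89636).
Solving J·Δ = −F gives Δ = (1.417, -0.445).
Then the next iterate is (p, q)₁ = (0.417, -0.945).
Re-evaluating at (0.417, -0.945): F = (-0.62380, -1.88853), so ‖F‖₂ = 1.989.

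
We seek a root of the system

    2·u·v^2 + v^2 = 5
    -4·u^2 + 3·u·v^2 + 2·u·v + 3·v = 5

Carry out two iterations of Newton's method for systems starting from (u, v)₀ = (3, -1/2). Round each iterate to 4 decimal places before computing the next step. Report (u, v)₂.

(-0.1167, -1.6369)

At (3, -1/2): F = (-3.2500, -43.2500).
Jacobian J = [[2·v^2, 4·u·v + 2·v], [-8·u + 3·v^2 + 2·v, 6·u·v + 2·u + 3]].
At the point, J = [[0.5000, -7.0000], [-24.2500, 0.0000]] (det J = -169.7500).
Solving J·Δ = −F gives Δ = (-1.7835, -0.5917).
Then the next iterate is (u, v)₁ = (1.2165, -1.0917).
Round to (1.2165, -1.0917) and repeat: F = (-0.908520, -12.501189), J = [[2.383618, -7.495612], [-8.339973, -2.535318]].
Δ = (-1.3332, -0.5452), so (u, v)₂ = (-0.1167, -1.6369).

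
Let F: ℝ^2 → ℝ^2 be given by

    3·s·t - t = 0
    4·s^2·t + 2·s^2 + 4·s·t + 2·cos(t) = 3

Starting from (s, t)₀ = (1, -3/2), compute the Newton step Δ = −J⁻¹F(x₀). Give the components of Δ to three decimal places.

(-0.251, 0.934)

At (1, -3/2): F = (-3.000, -12.85853).
Jacobian J = [[3·t, 3·s - 1], [8·s·t + 4·s + 4·t, 4·s^2 + 4·s - 2·sin(t)]].
At the point, J = [[-4.500, 2.000], [-14.000, 9.99499]] (det J = -16.97745).
Solving J·Δ = −F gives Δ = (-0.251, 0.934).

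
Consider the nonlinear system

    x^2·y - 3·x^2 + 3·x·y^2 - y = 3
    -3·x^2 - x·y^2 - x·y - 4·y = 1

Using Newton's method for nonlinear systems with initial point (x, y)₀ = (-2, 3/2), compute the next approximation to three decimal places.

(-0.464, 1.206)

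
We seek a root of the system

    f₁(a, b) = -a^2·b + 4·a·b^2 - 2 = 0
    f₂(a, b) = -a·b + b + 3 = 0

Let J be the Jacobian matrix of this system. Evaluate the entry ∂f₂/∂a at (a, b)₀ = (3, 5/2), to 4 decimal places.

-2.5000

∂f₂/∂a = -b.
At (3, 5/2) this is -2.5000.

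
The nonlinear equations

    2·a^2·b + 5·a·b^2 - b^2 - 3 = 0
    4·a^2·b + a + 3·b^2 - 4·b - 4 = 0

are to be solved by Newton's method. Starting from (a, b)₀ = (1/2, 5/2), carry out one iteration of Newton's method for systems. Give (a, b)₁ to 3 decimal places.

At (1/2, 5/2): F = (7.625, 7.750).
Jacobian J = [[4·a·b + 5·b^2, 2·a^2 + 10·a·b - 2·b], [8·a·b + 1, 4·a^2 + 6·b - 4]].
At the point, J = [[36.250, 8.000], [11.000, 12.000]] (det J = 347.000).
Solving J·Δ = −F gives Δ = (-0.085, -0.568).
Then the next iterate is (a, b)₁ = (0.415, 1.932).

(0.415, 1.932)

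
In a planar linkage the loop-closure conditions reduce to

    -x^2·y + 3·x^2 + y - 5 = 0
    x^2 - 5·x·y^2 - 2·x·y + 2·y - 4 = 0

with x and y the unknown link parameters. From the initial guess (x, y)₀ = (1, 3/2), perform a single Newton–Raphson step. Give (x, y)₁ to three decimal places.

(1.667, 0.006)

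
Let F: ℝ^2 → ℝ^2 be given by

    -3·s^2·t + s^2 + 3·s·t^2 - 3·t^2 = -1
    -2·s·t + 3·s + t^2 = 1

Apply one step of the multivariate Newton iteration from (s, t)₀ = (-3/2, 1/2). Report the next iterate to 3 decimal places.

At (-3/2, 1/2): F = (-2.000, -3.750).
Jacobian J = [[-6·s·t + 2·s + 3·t^2, -3·s^2 + 6·s·t - 6·t], [-2·t + 3, -2·s + 2·t]].
At the point, J = [[2.250, -14.250], [2.000, 4.000]] (det J = 37.500).
Solving J·Δ = −F gives Δ = (1.638, 0.118).
Then the next iterate is (s, t)₁ = (0.138, 0.618).

(0.138, 0.618)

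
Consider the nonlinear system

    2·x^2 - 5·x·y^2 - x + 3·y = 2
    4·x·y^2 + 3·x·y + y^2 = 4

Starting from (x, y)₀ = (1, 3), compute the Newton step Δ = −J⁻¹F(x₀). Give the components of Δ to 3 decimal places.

(0.754, -2.544)

At (1, 3): F = (-37.000, 50.000).
Jacobian J = [[4·x - 5·y^2 - 1, -10·x·y + 3], [4·y^2 + 3·y, 8·x·y + 3·x + 2·y]].
At the point, J = [[-42.000, -27.000], [45.000, 33.000]] (det J = -171.000).
Solving J·Δ = −F gives Δ = (0.754, -2.544).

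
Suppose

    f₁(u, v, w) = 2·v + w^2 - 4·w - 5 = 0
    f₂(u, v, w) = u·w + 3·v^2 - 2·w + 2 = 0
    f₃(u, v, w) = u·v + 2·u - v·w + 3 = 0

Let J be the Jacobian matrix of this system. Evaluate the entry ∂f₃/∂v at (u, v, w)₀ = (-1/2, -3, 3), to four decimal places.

-3.5000

∂f₃/∂v = u - w.
At (-1/2, -3, 3) this is -3.5000.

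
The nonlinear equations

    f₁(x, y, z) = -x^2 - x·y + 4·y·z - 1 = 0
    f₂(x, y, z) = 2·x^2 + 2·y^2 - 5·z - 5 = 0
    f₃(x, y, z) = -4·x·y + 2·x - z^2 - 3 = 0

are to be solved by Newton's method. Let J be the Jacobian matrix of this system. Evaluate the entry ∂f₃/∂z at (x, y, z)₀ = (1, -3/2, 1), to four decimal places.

-2.0000

∂f₃/∂z = -2·z.
At (1, -3/2, 1) this is -2.0000.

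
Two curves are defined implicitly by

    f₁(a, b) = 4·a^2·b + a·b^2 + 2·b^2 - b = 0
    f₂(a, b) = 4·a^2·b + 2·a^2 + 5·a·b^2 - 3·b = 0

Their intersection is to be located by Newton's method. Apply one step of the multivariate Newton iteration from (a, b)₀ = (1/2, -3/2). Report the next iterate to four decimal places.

(0.3333, -0.6667)

At (1/2, -3/2): F = (5.6250, 9.1250).
Jacobian J = [[8·a·b + b^2, 4·a^2 + 2·a·b + 4·b - 1], [8·a·b + 4·a + 5·b^2, 4·a^2 + 10·a·b - 3]].
At the point, J = [[-3.7500, -7.5000], [7.2500, -9.5000]] (det J = 90.0000).
Solving J·Δ = −F gives Δ = (-0.1667, 0.8333).
Then the next iterate is (a, b)₁ = (0.3333, -0.6667).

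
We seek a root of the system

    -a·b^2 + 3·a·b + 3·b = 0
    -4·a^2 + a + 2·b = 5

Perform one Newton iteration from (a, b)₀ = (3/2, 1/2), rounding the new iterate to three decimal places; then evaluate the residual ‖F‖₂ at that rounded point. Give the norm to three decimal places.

At (3/2, 1/2): F = (3.375, -11.500).
Jacobian J = [[-b^2 + 3·b, -2·a·b + 3·a + 3], [-8·a + 1, 2]].
At the point, J = [[1.250, 6.000], [-11.000, 2.000]] (det J = 68.500).
Solving J·Δ = −F gives Δ = (-1.106, -0.332).
Then the next iterate is (a, b)₁ = (0.394, 0.168).
Re-evaluating at (0.394, 0.168): F = (0.69146, -4.89094), so ‖F‖₂ = 4.940.

4.940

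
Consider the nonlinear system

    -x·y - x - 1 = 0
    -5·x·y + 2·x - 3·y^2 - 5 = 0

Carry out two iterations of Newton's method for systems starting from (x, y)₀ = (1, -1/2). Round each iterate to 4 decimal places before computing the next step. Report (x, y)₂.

(1.2785, -1.7307)

At (1, -1/2): F = (-1.5000, -1.2500).
Jacobian J = [[-y - 1, -x], [-5·y + 2, -5·x - 6·y]].
At the point, J = [[-0.5000, -1.0000], [4.5000, -2.0000]] (det J = 5.5000).
Solving J·Δ = −F gives Δ = (-0.3182, -1.3409).
Then the next iterate is (x, y)₁ = (0.6818, -1.8409).
Round to (0.6818, -1.8409) and repeat: F = (-0.426674, -7.527510), J = [[0.8409, -0.6818], [11.2045, 7.6364]].
Δ = (0.5967, 0.1102), so (x, y)₂ = (1.2785, -1.7307).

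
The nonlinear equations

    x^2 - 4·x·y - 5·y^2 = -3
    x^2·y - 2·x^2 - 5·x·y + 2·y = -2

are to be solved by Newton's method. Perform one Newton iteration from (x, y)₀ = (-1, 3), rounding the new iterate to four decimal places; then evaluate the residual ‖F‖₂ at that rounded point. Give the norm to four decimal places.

9.6457

At (-1, 3): F = (-29.0000, 24.0000).
Jacobian J = [[2·x - 4·y, -4·x - 10·y], [2·x·y - 4·x - 5·y, x^2 - 5·x + 2]].
At the point, J = [[-14.0000, -26.0000], [-17.0000, 8.0000]] (det J = -554.0000).
Solving J·Δ = −F gives Δ = (0.7076, -1.4964).
Then the next iterate is (x, y)₁ = (-0.2924, 1.5036).
Re-evaluating at (-0.2924, 1.5036): F = (-6.459956, 7.163022), so ‖F‖₂ = 9.6457.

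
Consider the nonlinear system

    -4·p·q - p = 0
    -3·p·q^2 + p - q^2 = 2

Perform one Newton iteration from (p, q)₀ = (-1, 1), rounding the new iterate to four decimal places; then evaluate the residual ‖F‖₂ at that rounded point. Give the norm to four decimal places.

23.4854

At (-1, 1): F = (5.0000, -1.0000).
Jacobian J = [[-4·q - 1, -4·p], [-3·q^2 + 1, -6·p·q - 2·q]].
At the point, J = [[-5.0000, 4.0000], [-2.0000, 4.0000]] (det J = -12.0000).
Solving J·Δ = −F gives Δ = (2.0000, 1.2500).
Then the next iterate is (p, q)₁ = (1.0000, 2.2500).
Re-evaluating at (1.0000, 2.2500): F = (-10.0000, -21.2500), so ‖F‖₂ = 23.4854.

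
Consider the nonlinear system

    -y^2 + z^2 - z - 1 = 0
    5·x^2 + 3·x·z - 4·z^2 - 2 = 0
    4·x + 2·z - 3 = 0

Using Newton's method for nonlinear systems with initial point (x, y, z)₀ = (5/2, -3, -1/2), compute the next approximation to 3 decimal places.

(22.500, -15.792, -43.500)

At (5/2, -3, -1/2): F = (-9.250, 24.500, 6.000).
Jacobian J = [[0, -2·y, 2·z - 1], [10·x + 3·z, 0, 3·x - 8·z], [4, 0, 2]].
At the point, J = [[0.000, 6.000, -2.000], [23.500, 0.000, 11.500], [4.000, 0.000, 2.000]] (det J = -6.000).
Solving J·Δ = −F gives Δ = (20.000, -12.792, -43.000).
Then the next iterate is (x, y, z)₁ = (22.500, -15.792, -43.500).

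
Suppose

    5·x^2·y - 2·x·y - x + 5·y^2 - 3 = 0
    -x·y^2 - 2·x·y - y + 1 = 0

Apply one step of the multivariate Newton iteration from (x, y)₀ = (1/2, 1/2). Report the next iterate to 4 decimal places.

(-0.6235, 1.0118)

At (1/2, 1/2): F = (-2.1250, -0.1250).
Jacobian J = [[10·x·y - 2·y - 1, 5·x^2 - 2·x + 10·y], [-y^2 - 2·y, -2·x·y - 2·x - 1]].
At the point, J = [[0.5000, 5.2500], [-1.2500, -2.5000]] (det J = 5.3125).
Solving J·Δ = −F gives Δ = (-1.1235, 0.5118).
Then the next iterate is (x, y)₁ = (-0.6235, 1.0118).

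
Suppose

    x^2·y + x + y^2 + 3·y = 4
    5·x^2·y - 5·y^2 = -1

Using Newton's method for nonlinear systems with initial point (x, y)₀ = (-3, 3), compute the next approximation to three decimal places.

(-2.218, 1.628)

At (-3, 3): F = (38.000, 91.000).
Jacobian J = [[2·x·y + 1, x^2 + 2·y + 3], [10·x·y, 5·x^2 - 10·y]].
At the point, J = [[-17.000, 18.000], [-90.000, 15.000]] (det J = 1365.000).
Solving J·Δ = −F gives Δ = (0.782, -1.372).
Then the next iterate is (x, y)₁ = (-2.218, 1.628).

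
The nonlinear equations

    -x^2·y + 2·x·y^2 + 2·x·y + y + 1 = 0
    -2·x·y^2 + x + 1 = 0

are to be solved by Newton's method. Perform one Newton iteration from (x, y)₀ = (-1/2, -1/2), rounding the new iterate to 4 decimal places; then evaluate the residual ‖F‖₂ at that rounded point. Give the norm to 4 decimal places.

10.8312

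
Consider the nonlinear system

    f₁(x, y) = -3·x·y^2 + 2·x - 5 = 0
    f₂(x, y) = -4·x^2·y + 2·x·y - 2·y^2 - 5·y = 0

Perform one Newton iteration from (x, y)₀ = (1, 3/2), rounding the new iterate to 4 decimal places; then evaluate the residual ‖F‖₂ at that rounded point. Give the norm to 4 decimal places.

6.1673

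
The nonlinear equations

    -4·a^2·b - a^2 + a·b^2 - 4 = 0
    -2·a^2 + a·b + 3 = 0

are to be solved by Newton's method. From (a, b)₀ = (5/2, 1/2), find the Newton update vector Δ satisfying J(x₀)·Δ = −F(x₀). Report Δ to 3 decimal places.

(-0.961, -0.353)

At (5/2, 1/2): F = (-22.125, -8.250).
Jacobian J = [[-8·a·b - 2·a + b^2, -4·a^2 + 2·a·b], [-4·a + b, a]].
At the point, J = [[-14.750, -22.500], [-9.500, 2.500]] (det J = -250.625).
Solving J·Δ = −F gives Δ = (-0.961, -0.353).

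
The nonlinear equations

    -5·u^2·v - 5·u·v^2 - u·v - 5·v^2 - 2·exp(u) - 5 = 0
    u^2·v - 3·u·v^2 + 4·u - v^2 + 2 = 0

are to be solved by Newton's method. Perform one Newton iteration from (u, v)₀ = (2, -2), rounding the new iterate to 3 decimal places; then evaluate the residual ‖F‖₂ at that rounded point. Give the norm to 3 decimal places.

At (2, -2): F = (-35.77811, -26.000).
Jacobian J = [[-10·u·v - 5·v^2 - v - 2·exp(u), -5·u^2 - 10·u·v - u - 10·v], [2·u·v - 3·v^2 + 4, u^2 - 6·u·v - 2·v]].
At the point, J = [[7.22189, 38.000], [-16.000, 32.000]] (det J = 839.10041).
Solving J·Δ = −F gives Δ = (0.187, 0.906).
Then the next iterate is (u, v)₁ = (2.187, -1.094).
Re-evaluating at (2.187, -1.094): F = (-13.33306, -3.53385), so ‖F‖₂ = 13.793.

13.793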